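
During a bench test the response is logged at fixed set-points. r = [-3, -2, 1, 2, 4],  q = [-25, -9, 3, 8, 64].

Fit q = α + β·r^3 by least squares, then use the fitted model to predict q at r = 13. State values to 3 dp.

q̂ = 2166.250

From the data, Σ1 = 5, Σr^3 = 38, Σr^3·r^3 = 4954.
For Aᵀq: Σq = 41, Σr^3·q = 4910.
Determinant 5·4954 − 38² = 23326.
α = (41·4954 − 38·4910)/23326 = 8267/11663; β = (5·4910 − 38·41)/23326 = 11496/11663.
At r = 13: q̂ = (8267/11663)·(1) + (11496/11663)·(2197) = 25264979/11663.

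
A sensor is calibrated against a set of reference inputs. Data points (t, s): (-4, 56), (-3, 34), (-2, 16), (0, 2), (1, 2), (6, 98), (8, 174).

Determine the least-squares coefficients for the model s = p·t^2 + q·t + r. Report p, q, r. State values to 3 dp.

With design matrix M, MᵀM = [[5746, 630, 130]; [630, 130, 6]; [130, 6, 7]] and Mᵀs = [15932, 1624, 382]ᵀ.
Row-reducing yields p = 377201/128688, q = -76761/42896, r = 13432/8043.

p = 2.931, q = -1.789, r = 1.670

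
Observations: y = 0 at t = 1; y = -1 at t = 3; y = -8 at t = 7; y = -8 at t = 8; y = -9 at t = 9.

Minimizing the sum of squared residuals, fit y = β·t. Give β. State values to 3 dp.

Normal-equation sums: Σt·t = 204.
Moment sums: Σt·y = -204.
Normal equations: [[204]]·[β]ᵀ = [-204]ᵀ.
β = (-204)/204 = -1.

β = -1.000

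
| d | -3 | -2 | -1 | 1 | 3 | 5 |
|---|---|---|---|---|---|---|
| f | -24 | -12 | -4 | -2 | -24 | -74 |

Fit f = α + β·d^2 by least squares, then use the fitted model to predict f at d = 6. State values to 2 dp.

f̂ = -105.33

The normal system MᵀM·[α, β]ᵀ = Mᵀf is [[6, 49]; [49, 805]]·[α, β]ᵀ = [-140, -2336]ᵀ.
Δ = 6·805 − 49² = 2429.
α = ((-140)·805 − 49·(-2336))/2429 = 252/347; β = (6·(-2336) − 49·(-140))/2429 = -7156/2429.
At d = 6: f̂ = (252/347)·(1) + (-7156/2429)·(36) = -255852/2429.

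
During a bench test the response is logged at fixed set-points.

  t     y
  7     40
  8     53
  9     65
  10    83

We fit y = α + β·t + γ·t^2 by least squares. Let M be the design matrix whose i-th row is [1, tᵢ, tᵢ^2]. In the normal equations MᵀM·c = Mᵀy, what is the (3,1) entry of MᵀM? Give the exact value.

Row 3 ↔ basis t^2, column 1 ↔ basis 1, so (MᵀM)_{3,1} = Σᵢ t^2 = (49)·(1) + (64)·(1) + (81)·(1) + (100)·(1) = 294.

294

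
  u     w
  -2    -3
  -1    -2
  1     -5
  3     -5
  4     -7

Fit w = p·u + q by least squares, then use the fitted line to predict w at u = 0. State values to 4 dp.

From the data, Σu·u = 31, Σu = 5, Σ1 = 5.
Moment sums: Σu·w = -40, Σw = -22.
Eliminating q: 5·(row 1) − 5·(row 2) gives 130·p = 5·(-40) − 5·(-22) = -90, so p = -9/13.
Then q = ((-22) − 5·(-9/13))/5 = -241/65.
At u = 0: ŵ = (-9/13)·(0) + (-241/65)·(1) = -241/65.

ŵ = -3.7077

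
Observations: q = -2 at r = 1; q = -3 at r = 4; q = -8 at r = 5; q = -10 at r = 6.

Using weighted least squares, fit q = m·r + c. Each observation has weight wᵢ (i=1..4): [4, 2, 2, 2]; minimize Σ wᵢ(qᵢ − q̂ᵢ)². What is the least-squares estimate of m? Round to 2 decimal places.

With design matrix M, MᵀWM = [[158, 34]; [34, 10]] and MᵀWq = [-232, -50]ᵀ.
Determinant 158·10 − 34² = 424.
m = ((-232)·10 − 34·(-50))/424 = -155/106; c = (158·(-50) − 34·(-232))/424 = -3/106.

m = -1.46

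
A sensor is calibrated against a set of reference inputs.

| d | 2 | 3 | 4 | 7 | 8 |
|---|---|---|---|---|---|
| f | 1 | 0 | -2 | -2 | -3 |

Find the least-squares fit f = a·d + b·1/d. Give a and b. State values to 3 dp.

a = -0.420, b = 3.133

Normal-equation sums: Σd·d = 142, Σd·1/d = 5, Σ1/d·1/d = 12973/28224.
Moment sums: Σd·f = -44, Σ1/d·f = -37/56.
AᵀA·[a, b]ᵀ = Aᵀf becomes [[142, 5]; [5, 12973/28224]]·[a, b]ᵀ = [-44, -37/56]ᵀ.
det = 142·(12973/28224) − 5² = 568283/14112.
a = ((-44)·(12973/28224) − 5·(-37/56))/(568283/14112) = -238786/568283; b = (142·(-37/56) − 5·(-44))/(568283/14112) = 1780632/568283.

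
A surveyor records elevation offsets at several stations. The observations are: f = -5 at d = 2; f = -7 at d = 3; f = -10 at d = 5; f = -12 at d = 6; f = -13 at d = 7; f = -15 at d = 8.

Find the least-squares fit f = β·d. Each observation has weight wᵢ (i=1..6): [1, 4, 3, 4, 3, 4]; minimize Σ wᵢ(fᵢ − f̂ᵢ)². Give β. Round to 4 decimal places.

β = -1.9411

Compute the Gram sums: Σwᵢ·d·d = 662.
Moment sums: Σwᵢ·d·f = -1285.
So MᵀWM·[β]ᵀ = MᵀWf: [[662]]·[β]ᵀ = [-1285]ᵀ.
Hence β = -1285 / 662 ≈ -1.94109.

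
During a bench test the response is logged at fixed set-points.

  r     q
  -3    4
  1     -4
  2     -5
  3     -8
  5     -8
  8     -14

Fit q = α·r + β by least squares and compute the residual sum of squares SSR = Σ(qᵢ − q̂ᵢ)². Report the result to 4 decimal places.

Sums needed: Σr·r = 112, Σr = 16, Σ1 = 6.
For Mᵀq: Σr·q = -202, Σq = -35.
MᵀM·[α, β]ᵀ = Mᵀq becomes [[112, 16]; [16, 6]]·[α, β]ᵀ = [-202, -35]ᵀ.
Eliminating β: 6·(row 1) − 16·(row 2) gives 416·α = 6·(-202) − 16·(-35) = -652, so α = -163/104.
Then β = ((-35) − 16·(-163/104))/6 = -43/26.
Residuals: 99/104, -81/104, -11/52, -171/104, 155/104, 5/26; SSR = 339/52.

SSR = 6.5192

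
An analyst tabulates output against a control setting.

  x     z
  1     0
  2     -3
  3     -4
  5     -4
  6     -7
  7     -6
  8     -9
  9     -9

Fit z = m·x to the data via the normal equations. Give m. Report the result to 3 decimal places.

Compute the Gram sums: Σx·x = 269.
For Aᵀz: Σx·z = -275.
So AᵀA·[m]ᵀ = Aᵀz: [[269]]·[m]ᵀ = [-275]ᵀ.
Hence m = -275 / 269 ≈ -1.0223.

m = -1.022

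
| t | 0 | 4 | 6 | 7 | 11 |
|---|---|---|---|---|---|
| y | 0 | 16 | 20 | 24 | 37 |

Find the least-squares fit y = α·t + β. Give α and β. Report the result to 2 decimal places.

α = 3.31, β = 0.87

Compute the Gram sums: Σt·t = 222, Σt = 28, Σ1 = 5.
Moment sums: Σt·y = 759, Σy = 97.
Normal equations: [[222, 28]; [28, 5]]·[α, β]ᵀ = [759, 97]ᵀ.
Determinant 222·5 − 28² = 326.
α = (759·5 − 28·97)/326 = 1079/326; β = (222·97 − 28·759)/326 = 141/163.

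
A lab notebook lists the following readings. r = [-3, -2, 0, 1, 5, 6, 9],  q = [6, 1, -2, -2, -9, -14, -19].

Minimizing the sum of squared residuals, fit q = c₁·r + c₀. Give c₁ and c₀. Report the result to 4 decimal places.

c₁ = -1.9498, c₀ = -1.1148

The normal equations are: 156·c₁ + 16·c₀ = -322;  16·c₁ + 7·c₀ = -39.
(Σr·r = 156, Σr = 16, Σ1 = 7, Σr·q = -322, Σq = -39.)
Eliminating c₀: 7·(row 1) − 16·(row 2) gives 836·c₁ = 7·(-322) − 16·(-39) = -1630, so c₁ = -815/418.
Then c₀ = ((-39) − 16·(-815/418))/7 = -233/209.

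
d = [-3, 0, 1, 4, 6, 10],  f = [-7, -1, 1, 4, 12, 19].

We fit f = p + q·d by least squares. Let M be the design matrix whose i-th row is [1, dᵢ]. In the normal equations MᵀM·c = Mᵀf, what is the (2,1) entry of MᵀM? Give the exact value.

Row 2 ↔ basis d, column 1 ↔ basis 1, so (MᵀM)_{2,1} = Σᵢ d = (-3)·(1) + (0)·(1) + (1)·(1) + (4)·(1) + (6)·(1) + (10)·(1) = 18.

18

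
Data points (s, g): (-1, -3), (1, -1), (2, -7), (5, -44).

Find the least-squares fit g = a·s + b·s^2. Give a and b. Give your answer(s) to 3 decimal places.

a = 0.615, b = -1.888

Entries of AᵀA: Σs·s = 31, Σs·s^2 = 133, Σs^2·s^2 = 643.
For Aᵀg: Σs·g = -232, Σs^2·g = -1132.
So AᵀA·[a, b]ᵀ = Aᵀg: [[31, 133]; [133, 643]]·[a, b]ᵀ = [-232, -1132]ᵀ.
Δ = 31·643 − 133² = 2244.
a = ((-232)·643 − 133·(-1132))/2244 = 115/187; b = (31·(-1132) − 133·(-232))/2244 = -353/187.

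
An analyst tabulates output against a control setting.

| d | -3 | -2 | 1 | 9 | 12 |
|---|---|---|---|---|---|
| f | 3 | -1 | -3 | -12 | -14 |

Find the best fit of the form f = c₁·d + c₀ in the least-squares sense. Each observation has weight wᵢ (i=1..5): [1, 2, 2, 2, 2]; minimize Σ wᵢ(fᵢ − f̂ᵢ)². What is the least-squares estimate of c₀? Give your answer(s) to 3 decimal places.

Entries of MᵀWM: Σwᵢ·d·d = 469, Σwᵢ·d = 37, Σwᵢ·1 = 9.
For MᵀWf: Σwᵢ·d·f = -563, Σwᵢ·f = -57.
Δ = 469·9 − 37² = 2852.
c₁ = ((-563)·9 − 37·(-57))/2852 = -1479/1426; c₀ = (469·(-57) − 37·(-563))/2852 = -2951/1426.

c₀ = -2.069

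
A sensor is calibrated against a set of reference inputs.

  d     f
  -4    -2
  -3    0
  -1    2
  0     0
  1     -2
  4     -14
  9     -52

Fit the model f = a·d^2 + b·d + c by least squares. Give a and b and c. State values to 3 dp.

a = -0.481, b = -1.474, c = 0.069

From the data, Σd^2·d^2 = 7156, Σd^2·d = 702, Σd^2 = 124, Σd·d = 124, Σd = 6, Σ1 = 7.
And Σd^2·f = -4468, Σd·f = -520, Σf = -68.
So XᵀX·[a, b, c]ᵀ = Xᵀf: [[7156, 702, 124]; [702, 124, 6]; [124, 6, 7]]·[a, b, c]ᵀ = [-4468, -520, -68]ᵀ.
Inverting the 3×3 Gram matrix, [a, b, c]ᵀ = [-28208/58647, -28814/19549, 4064/58647]ᵀ.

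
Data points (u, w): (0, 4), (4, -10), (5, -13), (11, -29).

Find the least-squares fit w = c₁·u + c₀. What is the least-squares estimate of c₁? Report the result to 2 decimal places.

c₁ = -2.97

The normal equations are: 162·c₁ + 20·c₀ = -424;  20·c₁ + 4·c₀ = -48.
Eliminating c₀: 4·(row 1) − 20·(row 2) gives 248·c₁ = 4·(-424) − 20·(-48) = -736, so c₁ = -92/31.
Then c₀ = ((-48) − 20·(-92/31))/4 = 88/31.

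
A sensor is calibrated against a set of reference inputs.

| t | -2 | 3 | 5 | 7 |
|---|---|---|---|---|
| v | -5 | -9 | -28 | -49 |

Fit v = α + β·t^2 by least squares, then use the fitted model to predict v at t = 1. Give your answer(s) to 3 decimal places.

Entries of MᵀM: Σ1 = 4, Σt^2 = 87, Σt^2·t^2 = 3123.
And Σv = -91, Σt^2·v = -3202.
Normal equations: [[4, 87]; [87, 3123]]·[α, β]ᵀ = [-91, -3202]ᵀ.
det = 4·3123 − 87² = 4923.
α = ((-91)·3123 − 87·(-3202))/4923 = -1873/1641; β = (4·(-3202) − 87·(-91))/4923 = -4891/4923.
At t = 1: v̂ = (-1873/1641)·(1) + (-4891/4923)·(1) = -10510/4923.

v̂ = -2.135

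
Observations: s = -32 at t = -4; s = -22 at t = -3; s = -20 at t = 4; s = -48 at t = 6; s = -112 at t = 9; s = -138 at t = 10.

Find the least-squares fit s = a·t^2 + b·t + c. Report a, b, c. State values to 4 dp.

Compute the Gram sums: Σt^2·t^2 = 18450, Σt^2·t = 1918, Σt^2 = 258, Σt·t = 258, Σt = 22, Σ1 = 6.
Moment sums: Σt^2·s = -25630, Σt·s = -2562, Σs = -372.
Normal equations: [[18450, 1918, 258]; [1918, 258, 22]; [258, 22, 6]]·[a, b, c]ᵀ = [-25630, -2562, -372]ᵀ.
Inverting the 3×3 Gram matrix, [a, b, c]ᵀ = [-20399/13488, 6897/4496, -17483/6744]ᵀ.

a = -1.5124, b = 1.5340, c = -2.5924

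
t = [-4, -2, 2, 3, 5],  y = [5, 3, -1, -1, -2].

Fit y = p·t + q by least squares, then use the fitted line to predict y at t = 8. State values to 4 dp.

AᵀA·[p, q]ᵀ = Aᵀy reads: 58·p + 4·q = -41;  4·p + 5·q = 4.
(Σt·t = 58, Σt = 4, Σ1 = 5, Σt·y = -41, Σy = 4.)
Determinant 58·5 − 4² = 274.
p = ((-41)·5 − 4·4)/274 = -221/274; q = (58·4 − 4·(-41))/274 = 198/137.
At t = 8: ŷ = (-221/274)·(8) + (198/137)·(1) = -686/137.

ŷ = -5.0073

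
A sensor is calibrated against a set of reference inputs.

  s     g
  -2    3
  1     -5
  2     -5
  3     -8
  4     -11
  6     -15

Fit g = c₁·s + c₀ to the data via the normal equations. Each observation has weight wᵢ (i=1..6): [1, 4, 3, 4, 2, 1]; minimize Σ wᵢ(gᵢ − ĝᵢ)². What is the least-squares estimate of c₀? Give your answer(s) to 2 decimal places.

c₀ = -1.85

Compute the Gram sums: Σwᵢ·s·s = 124, Σwᵢ·s = 34, Σwᵢ·1 = 15.
Right-hand side: Σwᵢ·s·g = -330, Σwᵢ·g = -101.
Normal equations: [[124, 34]; [34, 15]]·[c₁, c₀]ᵀ = [-330, -101]ᵀ.
Determinant 124·15 − 34² = 704.
c₁ = ((-330)·15 − 34·(-101))/704 = -379/176; c₀ = (124·(-101) − 34·(-330))/704 = -163/88.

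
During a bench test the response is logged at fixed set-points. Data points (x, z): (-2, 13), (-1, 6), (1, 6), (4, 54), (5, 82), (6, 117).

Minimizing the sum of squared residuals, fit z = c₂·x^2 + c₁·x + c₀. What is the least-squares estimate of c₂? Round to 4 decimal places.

c₂ = 3.0700

From the data, Σx^2·x^2 = 2195, Σx^2·x = 397, Σx^2 = 83, Σx·x = 83, Σx = 13, Σ1 = 6.
Moment sums: Σx^2·z = 7190, Σx·z = 1302, Σz = 278.
Inverting the 3×3 Gram matrix, [c₂, c₁, c₀]ᵀ = [9431/3072, 1847/3072, 41/16]ᵀ.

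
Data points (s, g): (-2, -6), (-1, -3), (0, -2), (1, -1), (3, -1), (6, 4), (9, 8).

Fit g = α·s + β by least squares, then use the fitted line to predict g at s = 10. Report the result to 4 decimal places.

ĝ = 8.6916

From the data, Σs·s = 132, Σs = 16, Σ1 = 7.
For Xᵀg: Σs·g = 107, Σg = -1.
XᵀX·[α, β]ᵀ = Xᵀg becomes [[132, 16]; [16, 7]]·[α, β]ᵀ = [107, -1]ᵀ.
Determinant 132·7 − 16² = 668.
α = (107·7 − 16·(-1))/668 = 765/668; β = (132·(-1) − 16·107)/668 = -461/167.
At s = 10: ĝ = (765/668)·(10) + (-461/167)·(1) = 2903/334.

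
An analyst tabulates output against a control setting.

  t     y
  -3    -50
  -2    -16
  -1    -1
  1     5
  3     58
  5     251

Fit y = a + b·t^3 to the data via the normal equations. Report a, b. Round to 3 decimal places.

a = 2.333, b = 1.991

Normal-equation sums: Σ1 = 6, Σt^3 = 117, Σt^3·t^3 = 17149.
Right-hand side: Σy = 247, Σt^3·y = 34425.
MᵀM·[a, b]ᵀ = Mᵀy becomes [[6, 117]; [117, 17149]]·[a, b]ᵀ = [247, 34425]ᵀ.
Determinant 6·17149 − 117² = 89205.
a = (247·17149 − 117·34425)/89205 = 208078/89205; b = (6·34425 − 117·247)/89205 = 59217/29735.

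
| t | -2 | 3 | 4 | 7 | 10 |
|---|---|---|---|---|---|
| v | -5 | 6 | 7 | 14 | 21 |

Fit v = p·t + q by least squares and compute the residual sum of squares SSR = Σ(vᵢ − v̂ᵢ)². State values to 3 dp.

Forming XᵀX = [[178, 22]; [22, 5]] and Xᵀv = [364, 43]ᵀ gives XᵀX·[p, q]ᵀ = Xᵀv.
Δ = 178·5 − 22² = 406.
p = (364·5 − 22·43)/406 = 437/203; q = (178·43 − 22·364)/406 = -177/203.
Residuals: 36/203, 12/29, -150/203, -40/203, 10/29; SSR = 184/203.

SSR = 0.906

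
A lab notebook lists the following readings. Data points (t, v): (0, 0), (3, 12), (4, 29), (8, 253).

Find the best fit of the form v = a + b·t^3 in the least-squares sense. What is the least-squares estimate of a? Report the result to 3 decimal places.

a = -1.329

From the data, Σ1 = 4, Σt^3 = 603, Σt^3·t^3 = 266969.
Moment sums: Σv = 294, Σt^3·v = 131716.
So AᵀA·[a, b]ᵀ = Aᵀv: [[4, 603]; [603, 266969]]·[a, b]ᵀ = [294, 131716]ᵀ.
Eliminating b: 266969·(row 1) − 603·(row 2) gives 704267·a = 266969·294 − 603·131716 = -935862, so a = -935862/704267.
Then b = (131716 − 603·(-935862/704267))/266969 = 349582/704267.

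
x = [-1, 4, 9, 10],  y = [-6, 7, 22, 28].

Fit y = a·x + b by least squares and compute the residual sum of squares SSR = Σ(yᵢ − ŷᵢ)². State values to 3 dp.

SSR = 6.747

AᵀA·[a, b]ᵀ = Aᵀy reads: 198·a + 22·b = 512;  22·a + 4·b = 51.
(Σx·x = 198, Σx = 22, Σ1 = 4, Σx·y = 512, Σy = 51.)
Eliminating b: 4·(row 1) − 22·(row 2) gives 308·a = 4·512 − 22·51 = 926, so a = 463/154.
Then b = (51 − 22·(463/154))/4 = -53/14.
Residuals: 61/77, -191/154, -14/11, 265/154; SSR = 1039/154.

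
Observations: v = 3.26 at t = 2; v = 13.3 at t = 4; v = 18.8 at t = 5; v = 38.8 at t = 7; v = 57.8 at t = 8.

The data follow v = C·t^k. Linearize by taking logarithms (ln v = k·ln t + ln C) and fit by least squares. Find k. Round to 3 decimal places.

k = 2.029

Taking logs, ln v = k·ln t + ln C, so regress ln v on ln t.
Over the data: Σln t = 7.7142, Σ(ln t)² = 13.1032, Σln v = 14.4188, Σln t·ln v = 24.6836.
Normal system: [[13.1032, 7.7142]; [7.7142, 5]]·[k, ln C]ᵀ = [24.6836, 14.4188]ᵀ.
Δ = 13.1032·5 − (7.7142)² = 6.0066; k = (24.6836·5 − 7.7142·14.4188)/6.0066 = 2.02915, ln C = (13.1032·14.4188 − 7.7142·24.6836)/6.0066 = -0.24692.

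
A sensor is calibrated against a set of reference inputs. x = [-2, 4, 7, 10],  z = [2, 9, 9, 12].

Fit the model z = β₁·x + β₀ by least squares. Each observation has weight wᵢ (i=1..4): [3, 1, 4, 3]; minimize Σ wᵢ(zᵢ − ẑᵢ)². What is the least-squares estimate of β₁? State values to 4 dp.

β₁ = 0.8082

Entries of MᵀWM: Σwᵢ·x·x = 524, Σwᵢ·x = 56, Σwᵢ·1 = 11.
And Σwᵢ·x·z = 636, Σwᵢ·z = 87.
MᵀWM·[β₁, β₀]ᵀ = MᵀWz becomes [[524, 56]; [56, 11]]·[β₁, β₀]ᵀ = [636, 87]ᵀ.
Eliminating β₀: 11·(row 1) − 56·(row 2) gives 2628·β₁ = 11·636 − 56·87 = 2124, so β₁ = 59/73.
Then β₀ = (87 − 56·(59/73))/11 = 277/73.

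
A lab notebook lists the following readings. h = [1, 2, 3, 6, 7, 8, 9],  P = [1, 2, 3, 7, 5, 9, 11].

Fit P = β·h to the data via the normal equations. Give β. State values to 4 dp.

β = 1.0738

Entries of AᵀA: Σh·h = 244.
Moment sums: Σh·P = 262.
Hence β = 262 / 244 ≈ 1.07377.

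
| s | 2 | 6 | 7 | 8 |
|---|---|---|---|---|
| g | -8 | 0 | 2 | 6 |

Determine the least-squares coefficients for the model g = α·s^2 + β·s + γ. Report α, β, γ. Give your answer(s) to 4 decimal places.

α = 0.1907, β = 0.3858, γ = -9.5122

Forming AᵀA = [[7809, 1079, 153]; [1079, 153, 23]; [153, 23, 4]] and Aᵀg = [450, 46, 0]ᵀ gives AᵀA·[α, β, γ]ᵀ = Aᵀg.
Inverting the 3×3 Gram matrix, [α, β, γ]ᵀ = [86/451, 174/451, -390/41]ᵀ.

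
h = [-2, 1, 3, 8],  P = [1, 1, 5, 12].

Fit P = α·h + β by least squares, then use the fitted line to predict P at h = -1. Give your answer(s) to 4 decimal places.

Normal-equation sums: Σh·h = 78, Σh = 10, Σ1 = 4.
For MᵀP: Σh·P = 110, ΣP = 19.
MᵀM·[α, β]ᵀ = MᵀP becomes [[78, 10]; [10, 4]]·[α, β]ᵀ = [110, 19]ᵀ.
Eliminating β: 4·(row 1) − 10·(row 2) gives 212·α = 4·110 − 10·19 = 250, so α = 125/106.
Then β = (19 − 10·(125/106))/4 = 191/106.
At h = -1: P̂ = (125/106)·(-1) + (191/106)·(1) = 33/53.

P̂ = 0.6226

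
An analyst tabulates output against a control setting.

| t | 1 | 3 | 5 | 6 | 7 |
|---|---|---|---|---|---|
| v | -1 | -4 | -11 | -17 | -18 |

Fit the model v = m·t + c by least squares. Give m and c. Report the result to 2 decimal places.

m = -3.09, c = 3.38

Setting ∂/∂m … = 0 gives: 120·m + 22·c = -296;  22·m + 5·c = -51.
(Σt·t = 120, Σt = 22, Σ1 = 5, Σt·v = -296, Σv = -51.)
Eliminating c: 5·(row 1) − 22·(row 2) gives 116·m = 5·(-296) − 22·(-51) = -358, so m = -179/58.
Then c = ((-51) − 22·(-179/58))/5 = 98/29.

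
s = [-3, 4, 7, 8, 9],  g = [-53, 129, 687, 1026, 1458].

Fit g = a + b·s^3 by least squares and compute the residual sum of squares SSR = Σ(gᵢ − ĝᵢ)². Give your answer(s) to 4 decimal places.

SSR = 1.8794

Normal-equation sums: Σ1 = 5, Σs^3 = 1621, Σs^3·s^3 = 916059.
And Σg = 3247, Σs^3·g = 1833522.
Determinant 5·916059 − 1621² = 1952654.
a = (3247·916059 − 1621·1833522)/1952654 = 2304411/1952654; b = (5·1833522 − 1621·3247)/1952654 = 3904223/1952654.
Residuals: -190526/976327, -282317/1952654, 10199/976327, 2156417/1952654, -2991/3859; SSR = 3669863/1952654.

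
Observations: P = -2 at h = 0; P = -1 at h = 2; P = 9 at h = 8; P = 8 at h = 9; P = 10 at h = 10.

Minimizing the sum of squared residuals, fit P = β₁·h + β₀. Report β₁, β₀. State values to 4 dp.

β₁ = 1.2723, β₀ = -2.5792

Normal-equation sums: Σh·h = 249, Σh = 29, Σ1 = 5.
Moment sums: Σh·P = 242, ΣP = 24.
So AᵀA·[β₁, β₀]ᵀ = AᵀP: [[249, 29]; [29, 5]]·[β₁, β₀]ᵀ = [242, 24]ᵀ.
det = 249·5 − 29² = 404.
β₁ = (242·5 − 29·24)/404 = 257/202; β₀ = (249·24 − 29·242)/404 = -521/202.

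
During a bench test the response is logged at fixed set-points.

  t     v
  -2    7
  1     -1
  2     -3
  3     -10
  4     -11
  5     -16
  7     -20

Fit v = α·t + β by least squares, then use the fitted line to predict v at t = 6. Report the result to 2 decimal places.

v̂ = -17.65

Compute the Gram sums: Σt·t = 108, Σt = 20, Σ1 = 7.
Moment sums: Σt·v = -315, Σv = -54.
Eliminating β: 7·(row 1) − 20·(row 2) gives 356·α = 7·(-315) − 20·(-54) = -1125, so α = -1125/356.
Then β = ((-54) − 20·(-1125/356))/7 = 117/89.
At t = 6: v̂ = (-1125/356)·(6) + (117/89)·(1) = -3141/178.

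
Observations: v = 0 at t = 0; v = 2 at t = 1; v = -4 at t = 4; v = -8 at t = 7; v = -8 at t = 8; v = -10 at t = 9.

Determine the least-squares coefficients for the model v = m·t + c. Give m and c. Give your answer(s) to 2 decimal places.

Normal-equation sums: Σt·t = 211, Σt = 29, Σ1 = 6.
For Mᵀv: Σt·v = -224, Σv = -28.
MᵀM·[m, c]ᵀ = Mᵀv becomes [[211, 29]; [29, 6]]·[m, c]ᵀ = [-224, -28]ᵀ.
det = 211·6 − 29² = 425.
m = ((-224)·6 − 29·(-28))/425 = -532/425; c = (211·(-28) − 29·(-224))/425 = 588/425.

m = -1.25, c = 1.38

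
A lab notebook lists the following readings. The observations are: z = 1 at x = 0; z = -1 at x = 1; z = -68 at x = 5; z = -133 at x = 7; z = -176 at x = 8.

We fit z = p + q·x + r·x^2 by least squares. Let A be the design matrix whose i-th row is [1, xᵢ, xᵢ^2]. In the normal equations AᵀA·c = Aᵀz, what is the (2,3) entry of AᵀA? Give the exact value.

Row 2 ↔ basis x, column 3 ↔ basis x^2, so (AᵀA)_{2,3} = Σᵢ (x)·(x^2) = (0)·(0) + (1)·(1) + (5)·(25) + (7)·(49) + (8)·(64) = 981.

981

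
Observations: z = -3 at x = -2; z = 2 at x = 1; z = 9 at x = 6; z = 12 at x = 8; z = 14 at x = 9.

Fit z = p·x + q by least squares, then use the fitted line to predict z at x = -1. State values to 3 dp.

ẑ = -1.336

Normal-equation sums: Σx·x = 186, Σx = 22, Σ1 = 5.
And Σx·z = 284, Σz = 34.
Δ = 186·5 − 22² = 446.
p = (284·5 − 22·34)/446 = 336/223; q = (186·34 − 22·284)/446 = 38/223.
At x = -1: ẑ = (336/223)·(-1) + (38/223)·(1) = -298/223.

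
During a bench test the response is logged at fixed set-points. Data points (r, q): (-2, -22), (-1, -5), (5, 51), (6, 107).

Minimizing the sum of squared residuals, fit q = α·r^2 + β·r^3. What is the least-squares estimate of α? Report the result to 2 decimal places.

The normal equations are: 1938·α + 10868·β = 5034;  10868·α + 62346·β = 29668.
(Σr^2·r^2 = 1938, Σr^2·r^3 = 10868, Σr^3·r^3 = 62346, Σr^2·q = 5034, Σr^3·q = 29668.)
Eliminating β: 62346·(row 1) − 10868·(row 2) gives 2713124·α = 62346·5034 − 10868·29668 = -8582060, so α = -2145515/678281.
Then β = (29668 − 10868·(-2145515/678281))/62346 = 36672/35699.

α = -3.16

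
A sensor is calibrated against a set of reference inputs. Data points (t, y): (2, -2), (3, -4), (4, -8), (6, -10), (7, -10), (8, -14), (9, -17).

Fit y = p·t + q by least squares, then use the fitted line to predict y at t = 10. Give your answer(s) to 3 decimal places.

ŷ = -17.870

The normal equations are: 259·p + 39·q = -443;  39·p + 7·q = -65.
Eliminating q: 7·(row 1) − 39·(row 2) gives 292·p = 7·(-443) − 39·(-65) = -566, so p = -283/146.
Then q = ((-65) − 39·(-283/146))/7 = 221/146.
At t = 10: ŷ = (-283/146)·(10) + (221/146)·(1) = -2609/146.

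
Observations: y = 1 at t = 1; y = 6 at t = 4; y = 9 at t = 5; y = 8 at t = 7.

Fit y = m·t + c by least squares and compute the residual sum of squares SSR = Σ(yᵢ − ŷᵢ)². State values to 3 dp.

Setting ∂/∂m … = 0 gives: 91·m + 17·c = 126;  17·m + 4·c = 24.
(Σt·t = 91, Σt = 17, Σ1 = 4, Σt·y = 126, Σy = 24.)
Determinant 91·4 − 17² = 75.
m = (126·4 − 17·24)/75 = 32/25; c = (91·24 − 17·126)/75 = 14/25.
Residuals: -21/25, 8/25, 51/25, -38/25; SSR = 182/25.

SSR = 7.280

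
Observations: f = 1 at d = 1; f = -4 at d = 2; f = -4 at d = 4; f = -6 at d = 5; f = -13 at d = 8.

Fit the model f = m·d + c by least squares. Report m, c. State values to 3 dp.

m = -1.767, c = 1.867

Sums needed: Σd·d = 110, Σd = 20, Σ1 = 5.
Moment sums: Σd·f = -157, Σf = -26.
Δ = 110·5 − 20² = 150.
m = ((-157)·5 − 20·(-26))/150 = -53/30; c = (110·(-26) − 20·(-157))/150 = 28/15.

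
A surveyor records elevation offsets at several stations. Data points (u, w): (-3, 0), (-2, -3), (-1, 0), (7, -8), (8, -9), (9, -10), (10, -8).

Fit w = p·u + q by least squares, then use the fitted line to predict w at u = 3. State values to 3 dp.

ŵ = -4.714

Forming XᵀX = [[308, 28]; [28, 7]] and Xᵀw = [-292, -38]ᵀ gives XᵀX·[p, q]ᵀ = Xᵀw.
det = 308·7 − 28² = 1372.
p = ((-292)·7 − 28·(-38))/1372 = -5/7; q = (308·(-38) − 28·(-292))/1372 = -18/7.
At u = 3: ŵ = (-5/7)·(3) + (-18/7)·(1) = -33/7.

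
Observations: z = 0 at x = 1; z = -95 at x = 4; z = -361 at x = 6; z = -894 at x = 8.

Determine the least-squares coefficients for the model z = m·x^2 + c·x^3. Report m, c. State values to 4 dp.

Sums needed: Σx^2·x^2 = 5649, Σx^2·x^3 = 41569, Σx^3·x^3 = 312897.
Moment sums: Σx^2·z = -71732, Σx^3·z = -541784.
So AᵀA·[m, c]ᵀ = Aᵀz: [[5649, 41569]; [41569, 312897]]·[m, c]ᵀ = [-71732, -541784]ᵀ.
det = 5649·312897 − 41569² = 39573392.
m = ((-71732)·312897 − 41569·(-541784))/39573392 = 19172873/9893348; c = (5649·(-541784) − 41569·(-71732))/39573392 = -19677577/9893348.

m = 1.9380, c = -1.9890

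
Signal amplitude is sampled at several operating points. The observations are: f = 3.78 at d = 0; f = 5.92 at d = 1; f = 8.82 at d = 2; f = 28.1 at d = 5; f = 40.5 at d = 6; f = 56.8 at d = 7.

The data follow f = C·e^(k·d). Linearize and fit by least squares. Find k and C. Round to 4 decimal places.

Linearized form: ln f = k·d + ln C. From the 6 transformed points,
Σd = 21.0000, Σ(d)² = 115.0000, Σln f = 16.3617, Σd·ln f = 73.2958.
Normal system: [[115.0000, 21.0000]; [21.0000, 6]]·[k, ln C]ᵀ = [73.2958, 16.3617]ᵀ.
Solving (det = 249.0000): k = 0.38626, ln C = 1.37503, so C = exp(1.37503) = 3.95520.

k = 0.3863, C = 3.9552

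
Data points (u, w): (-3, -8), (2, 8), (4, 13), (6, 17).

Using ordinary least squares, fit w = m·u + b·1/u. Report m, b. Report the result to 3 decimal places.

m = 2.741, b = 3.954

Compute the Gram sums: Σu·u = 65, Σu·1/u = 4, Σ1/u·1/u = 65/144.
Right-hand side: Σu·w = 194, Σ1/u·w = 51/4.
Δ = 65·(65/144) − 4² = 1921/144.
m = (194·(65/144) − 4·(51/4))/(1921/144) = 5266/1921; b = (65·(51/4) − 4·194)/(1921/144) = 7596/1921.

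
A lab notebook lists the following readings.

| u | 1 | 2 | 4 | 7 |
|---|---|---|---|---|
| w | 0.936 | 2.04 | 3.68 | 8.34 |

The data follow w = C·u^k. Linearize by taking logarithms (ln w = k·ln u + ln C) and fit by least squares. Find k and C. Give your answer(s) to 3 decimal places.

Taking logs, ln w = k·ln u + ln C, so regress ln w on ln u.
Σln u = 4.0254, Σ(ln u)² = 6.1888, Σln w = 4.0708, Σln u·ln w = 6.4278.
Equations: 6.1888·k + 4.0254·ln C = 6.4278;  4.0254·k + 4·ln C = 4.0708.
Δ = 6.1888·4 − (4.0254)² = 8.5519; k = (6.4278·4 − 4.0254·4.0708)/8.5519 = 1.09039, ln C = (6.1888·4.0708 − 4.0254·6.4278)/8.5519 = -0.07960, so C = exp(-0.07960) = 0.92348.

k = 1.090, C = 0.923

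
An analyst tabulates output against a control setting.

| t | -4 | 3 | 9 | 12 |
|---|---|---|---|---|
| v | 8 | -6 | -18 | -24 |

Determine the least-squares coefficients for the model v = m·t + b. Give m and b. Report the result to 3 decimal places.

XᵀX·[m, b]ᵀ = Xᵀv reads: 250·m + 20·b = -500;  20·m + 4·b = -40.
Determinant 250·4 − 20² = 600.
m = ((-500)·4 − 20·(-40))/600 = -2; b = (250·(-40) − 20·(-500))/600 = 0.

m = -2.000, b = 0.000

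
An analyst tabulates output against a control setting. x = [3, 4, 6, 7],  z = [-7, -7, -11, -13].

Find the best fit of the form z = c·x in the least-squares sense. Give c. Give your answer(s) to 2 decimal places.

Compute the Gram sums: Σx·x = 110.
Moment sums: Σx·z = -206.
Normal equations: [[110]]·[c]ᵀ = [-206]ᵀ.
Hence c = -206 / 110 ≈ -1.87273.

c = -1.87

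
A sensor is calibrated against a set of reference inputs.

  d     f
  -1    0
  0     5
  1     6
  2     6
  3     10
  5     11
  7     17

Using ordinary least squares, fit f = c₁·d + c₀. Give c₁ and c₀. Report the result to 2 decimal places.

Compute the Gram sums: Σd·d = 89, Σd = 17, Σ1 = 7.
Moment sums: Σd·f = 222, Σf = 55.
Eliminating c₀: 7·(row 1) − 17·(row 2) gives 334·c₁ = 7·222 − 17·55 = 619, so c₁ = 619/334.
Then c₀ = (55 − 17·(619/334))/7 = 1121/334.

c₁ = 1.85, c₀ = 3.36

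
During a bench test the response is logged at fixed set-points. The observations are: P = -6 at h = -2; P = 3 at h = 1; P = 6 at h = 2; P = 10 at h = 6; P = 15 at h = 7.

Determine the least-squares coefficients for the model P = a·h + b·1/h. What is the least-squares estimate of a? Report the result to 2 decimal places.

a = 1.93

Forming XᵀX = [[94, 5]; [5, 2731/1764]] and XᵀP = [192, 269/21]ᵀ gives XᵀX·[a, b]ᵀ = XᵀP.
Δ = 94·(2731/1764) − 5² = 106307/882.
a = (192·(2731/1764) − 5·(269/21))/(106307/882) = 205686/106307; b = (94·(269/21) − 5·192)/(106307/882) = 215292/106307.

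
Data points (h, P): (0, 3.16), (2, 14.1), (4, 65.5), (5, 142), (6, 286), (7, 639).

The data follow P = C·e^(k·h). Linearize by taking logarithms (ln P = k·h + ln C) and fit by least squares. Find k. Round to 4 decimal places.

Linearized form: ln P = k·h + ln C. From the 6 transformed points,
Σh = 24.0000, Σ(h)² = 130.0000, Σln P = 25.0505, Σh·ln P = 125.9550.
Equations: 130.0000·k + 24.0000·ln C = 125.9550;  24.0000·k + 6·ln C = 25.0505.
Δ = 130.0000·6 − (24.0000)² = 204.0000; k = (125.9550·6 − 24.0000·25.0505)/204.0000 = 0.75744, ln C = (130.0000·25.0505 − 24.0000·125.9550)/204.0000 = 1.14534.

k = 0.7574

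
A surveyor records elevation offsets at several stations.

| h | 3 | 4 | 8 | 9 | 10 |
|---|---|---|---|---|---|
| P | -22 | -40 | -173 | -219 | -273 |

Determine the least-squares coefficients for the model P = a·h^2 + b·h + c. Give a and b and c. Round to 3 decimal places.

With design matrix M, MᵀM = [[20994, 2332, 270]; [2332, 270, 34]; [270, 34, 5]] and MᵀP = [-56949, -6311, -727]ᵀ.
Solving the 3×3 system (Gaussian elimination) gives a = -20451/7118, b = 10581/7118, c = -1277/3559.

a = -2.873, b = 1.487, c = -0.359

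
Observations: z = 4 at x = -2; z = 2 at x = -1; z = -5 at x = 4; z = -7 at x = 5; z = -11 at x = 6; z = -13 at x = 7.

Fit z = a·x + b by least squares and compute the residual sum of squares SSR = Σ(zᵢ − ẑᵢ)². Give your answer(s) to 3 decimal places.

SSR = 6.296

Forming AᵀA = [[131, 19]; [19, 6]] and Aᵀz = [-222, -30]ᵀ gives AᵀA·[a, b]ᵀ = Aᵀz.
Eliminating b: 6·(row 1) − 19·(row 2) gives 425·a = 6·(-222) − 19·(-30) = -762, so a = -762/425.
Then b = ((-30) − 19·(-762/425))/6 = 288/425.
Residuals: -112/425, -8/17, 127/85, 547/425, -23/25, -479/425; SSR = 2676/425.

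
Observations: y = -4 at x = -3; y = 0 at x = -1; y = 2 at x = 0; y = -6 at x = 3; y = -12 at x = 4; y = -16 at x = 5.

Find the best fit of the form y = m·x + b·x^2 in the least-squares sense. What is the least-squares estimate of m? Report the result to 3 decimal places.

m = -0.428

Sums needed: Σx·x = 60, Σx·x^2 = 188, Σx^2·x^2 = 1044.
And Σx·y = -134, Σx^2·y = -682.
So AᵀA·[m, b]ᵀ = Aᵀy: [[60, 188]; [188, 1044]]·[m, b]ᵀ = [-134, -682]ᵀ.
Eliminating b: 1044·(row 1) − 188·(row 2) gives 27296·m = 1044·(-134) − 188·(-682) = -11680, so m = -365/853.
Then b = ((-682) − 188·(-365/853))/1044 = -983/1706.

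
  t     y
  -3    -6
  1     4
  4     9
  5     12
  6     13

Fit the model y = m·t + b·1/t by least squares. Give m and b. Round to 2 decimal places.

m = 2.16, b = 1.63

The normal system MᵀM·[m, b]ᵀ = Mᵀy is [[87, 5]; [5, 4469/3600]]·[m, b]ᵀ = [196, 769/60]ᵀ.
det = 87·(4469/3600) − 5² = 99601/1200.
m = (196·(4469/3600) − 5·(769/60))/(99601/1200) = 645224/298803; b = (87·(769/60) − 5·196)/(99601/1200) = 162060/99601.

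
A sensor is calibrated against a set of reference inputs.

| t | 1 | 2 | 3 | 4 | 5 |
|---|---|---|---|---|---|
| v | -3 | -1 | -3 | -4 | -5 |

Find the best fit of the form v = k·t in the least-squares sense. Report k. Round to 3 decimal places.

k = -1.000

Forming MᵀM = [[55]] and Mᵀv = [-55]ᵀ gives MᵀM·[k]ᵀ = Mᵀv.
Hence k = -55 / 55 ≈ -1.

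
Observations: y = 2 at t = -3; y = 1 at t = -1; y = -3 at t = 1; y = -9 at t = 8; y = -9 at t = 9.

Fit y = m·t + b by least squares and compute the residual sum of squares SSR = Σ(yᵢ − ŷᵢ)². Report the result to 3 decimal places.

The normal equations are: 156·m + 14·b = -163;  14·m + 5·b = -18.
(Σt·t = 156, Σt = 14, Σ1 = 5, Σt·y = -163, Σy = -18.)
det = 156·5 − 14² = 584.
m = ((-163)·5 − 14·(-18))/584 = -563/584; b = (156·(-18) − 14·(-163))/584 = -263/292.
Residuals: 5/584, 547/584, -663/584, -113/292, 337/584; SSR = 1547/584.

SSR = 2.649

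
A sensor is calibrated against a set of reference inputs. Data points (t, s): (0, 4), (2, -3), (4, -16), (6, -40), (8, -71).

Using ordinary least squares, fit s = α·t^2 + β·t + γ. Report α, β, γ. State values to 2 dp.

α = -1.05, β = -0.92, γ = 3.77

From the data, Σt^2·t^2 = 5664, Σt^2·t = 800, Σt^2 = 120, Σt·t = 120, Σt = 20, Σ1 = 5.
Right-hand side: Σt^2·s = -6252, Σt·s = -878, Σs = -126.
Normal equations: [[5664, 800, 120]; [800, 120, 20]; [120, 20, 5]]·[α, β, γ]ᵀ = [-6252, -878, -126]ᵀ.
Solving the 3×3 system (Gaussian elimination) gives α = -59/56, β = -129/140, γ = 132/35.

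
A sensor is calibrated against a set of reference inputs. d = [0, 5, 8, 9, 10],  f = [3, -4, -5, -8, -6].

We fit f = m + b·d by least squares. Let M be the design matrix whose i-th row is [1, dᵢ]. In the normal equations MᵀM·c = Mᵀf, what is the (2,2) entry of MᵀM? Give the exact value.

Row 2 ↔ basis d, column 2 ↔ basis d, so (MᵀM)_{2,2} = Σᵢ (d)·(d) = (0)·(0) + (5)·(5) + (8)·(8) + (9)·(9) + (10)·(10) = 270.

270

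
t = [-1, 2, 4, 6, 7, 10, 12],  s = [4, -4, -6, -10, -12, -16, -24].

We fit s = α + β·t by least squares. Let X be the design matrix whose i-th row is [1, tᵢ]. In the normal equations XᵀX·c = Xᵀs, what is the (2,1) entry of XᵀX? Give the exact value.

Row 2 ↔ basis t, column 1 ↔ basis 1, so (XᵀX)_{2,1} = Σᵢ t = (-1)·(1) + (2)·(1) + (4)·(1) + (6)·(1) + (7)·(1) + (10)·(1) + (12)·(1) = 40.

40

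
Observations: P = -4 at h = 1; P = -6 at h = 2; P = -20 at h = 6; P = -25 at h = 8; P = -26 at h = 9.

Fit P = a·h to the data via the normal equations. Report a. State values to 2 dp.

The normal equations are: 186·a = -570.
(Σh·h = 186, Σh·P = -570.)
Hence a = -570 / 186 ≈ -3.06452.

a = -3.06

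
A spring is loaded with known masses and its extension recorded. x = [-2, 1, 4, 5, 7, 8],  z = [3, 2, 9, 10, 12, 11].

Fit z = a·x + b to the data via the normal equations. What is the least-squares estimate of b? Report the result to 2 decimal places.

With design matrix A, AᵀA = [[159, 23]; [23, 6]] and Aᵀz = [254, 47]ᵀ.
Δ = 159·6 − 23² = 425.
a = (254·6 − 23·47)/425 = 443/425; b = (159·47 − 23·254)/425 = 1631/425.

b = 3.84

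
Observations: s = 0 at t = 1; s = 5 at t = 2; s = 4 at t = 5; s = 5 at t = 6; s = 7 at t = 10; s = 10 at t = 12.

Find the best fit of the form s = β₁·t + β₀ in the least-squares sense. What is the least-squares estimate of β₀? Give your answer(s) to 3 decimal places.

β₀ = 1.082

MᵀM·[β₁, β₀]ᵀ = Mᵀs reads: 310·β₁ + 36·β₀ = 250;  36·β₁ + 6·β₀ = 31.
Determinant 310·6 − 36² = 564.
β₁ = (250·6 − 36·31)/564 = 32/47; β₀ = (310·31 − 36·250)/564 = 305/282.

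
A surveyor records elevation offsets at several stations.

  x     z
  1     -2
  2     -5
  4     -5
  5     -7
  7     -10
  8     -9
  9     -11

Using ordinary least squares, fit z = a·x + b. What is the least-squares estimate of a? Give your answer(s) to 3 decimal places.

From the data, Σx·x = 240, Σx = 36, Σ1 = 7.
For Mᵀz: Σx·z = -308, Σz = -49.
Normal equations: [[240, 36]; [36, 7]]·[a, b]ᵀ = [-308, -49]ᵀ.
det = 240·7 − 36² = 384.
a = ((-308)·7 − 36·(-49))/384 = -49/48; b = (240·(-49) − 36·(-308))/384 = -7/4.

a = -1.021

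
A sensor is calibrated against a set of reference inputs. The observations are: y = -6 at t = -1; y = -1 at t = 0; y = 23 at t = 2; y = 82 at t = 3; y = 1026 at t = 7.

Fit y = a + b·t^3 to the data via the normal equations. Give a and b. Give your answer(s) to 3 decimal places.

The normal system MᵀM·[a, b]ᵀ = Mᵀy is [[5, 377]; [377, 118443]]·[a, b]ᵀ = [1124, 354322]ᵀ.
det = 5·118443 − 377² = 450086.
a = (1124·118443 − 377·354322)/450086 = -17287/17311; b = (5·354322 − 377·1124)/450086 = 673931/225043.

a = -0.999, b = 2.995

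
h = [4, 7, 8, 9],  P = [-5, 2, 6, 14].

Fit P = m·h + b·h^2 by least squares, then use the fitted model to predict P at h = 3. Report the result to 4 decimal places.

Entries of MᵀM: Σh·h = 210, Σh·h^2 = 1648, Σh^2·h^2 = 13314.
Moment sums: Σh·P = 168, Σh^2·P = 1536.
So MᵀM·[m, b]ᵀ = MᵀP: [[210, 1648]; [1648, 13314]]·[m, b]ᵀ = [168, 1536]ᵀ.
Δ = 210·13314 − 1648² = 80036.
m = (168·13314 − 1648·1536)/80036 = -4332/1177; b = (210·1536 − 1648·168)/80036 = 672/1177.
At h = 3: P̂ = (-4332/1177)·(3) + (672/1177)·(9) = -6948/1177.

P̂ = -5.9031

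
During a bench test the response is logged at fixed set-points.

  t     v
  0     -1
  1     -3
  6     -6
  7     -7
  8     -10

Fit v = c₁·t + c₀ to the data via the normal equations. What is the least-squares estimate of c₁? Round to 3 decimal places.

From the data, Σt·t = 150, Σt = 22, Σ1 = 5.
And Σt·v = -168, Σv = -27.
Normal equations: [[150, 22]; [22, 5]]·[c₁, c₀]ᵀ = [-168, -27]ᵀ.
det = 150·5 − 22² = 266.
c₁ = ((-168)·5 − 22·(-27))/266 = -123/133; c₀ = (150·(-27) − 22·(-168))/266 = -177/133.

c₁ = -0.925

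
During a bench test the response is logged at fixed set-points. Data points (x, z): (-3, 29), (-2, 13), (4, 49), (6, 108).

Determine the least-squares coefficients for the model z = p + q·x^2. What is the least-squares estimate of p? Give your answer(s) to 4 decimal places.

The normal equations are: 4·p + 65·q = 199;  65·p + 1649·q = 4985.
(Σ1 = 4, Σx^2 = 65, Σx^2·x^2 = 1649, Σz = 199, Σx^2·z = 4985.)
det = 4·1649 − 65² = 2371.
p = (199·1649 − 65·4985)/2371 = 4126/2371; q = (4·4985 − 65·199)/2371 = 7005/2371.

p = 1.7402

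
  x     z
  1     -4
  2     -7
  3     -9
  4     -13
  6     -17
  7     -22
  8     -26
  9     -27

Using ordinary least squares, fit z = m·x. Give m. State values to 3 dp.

Normal-equation sums: Σx·x = 260.
And Σx·z = -804.
Hence m = -804 / 260 ≈ -3.09231.

m = -3.092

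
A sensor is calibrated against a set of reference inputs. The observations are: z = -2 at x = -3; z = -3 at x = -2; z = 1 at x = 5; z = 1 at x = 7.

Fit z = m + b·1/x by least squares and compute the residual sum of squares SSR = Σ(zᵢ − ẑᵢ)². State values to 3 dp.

Normal-equation sums: Σ1 = 4, Σ1/x = -103/210, Σ1/x·1/x = 18589/44100.
For Mᵀz: Σz = -3, Σ1/x·z = 527/210.
So MᵀM·[m, b]ᵀ = Mᵀz: [[4, -103/210]; [-103/210, 18589/44100]]·[m, b]ᵀ = [-3, 527/210]ᵀ.
Eliminating b: (18589/44100)·(row 1) − (-103/210)·(row 2) gives (7083/4900)·m = (18589/44100)·(-3) − (-103/210)·(527/210) = -743/22050, so m = -1486/63747.
Then b = ((527/210) − (-103/210)·(-1486/63747))/(18589/44100) = 125930/21249.
Residuals: -26/21249, -860/63747, -10325/63747, 11263/63747; SSR = 3674/63747.

SSR = 0.058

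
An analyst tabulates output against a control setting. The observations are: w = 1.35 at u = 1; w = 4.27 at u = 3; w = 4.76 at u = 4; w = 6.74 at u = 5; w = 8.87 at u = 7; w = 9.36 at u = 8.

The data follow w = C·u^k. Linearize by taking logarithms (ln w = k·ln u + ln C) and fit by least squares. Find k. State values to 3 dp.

k = 0.944

Let Y = ln w. Fitting Y = k·ln u + ln C by least squares:
XᵀX = [[13.8297, 8.1197]; [8.1197, 6]], rhs = [15.7265, 9.6391]ᵀ  (here Σln u = 8.1197, Σ(ln u)² = 13.8297, Σln w = 9.6391, Σln u·ln w = 15.7265).
Solving (det = 17.0487): k = 0.94388, ln C = 0.32919.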